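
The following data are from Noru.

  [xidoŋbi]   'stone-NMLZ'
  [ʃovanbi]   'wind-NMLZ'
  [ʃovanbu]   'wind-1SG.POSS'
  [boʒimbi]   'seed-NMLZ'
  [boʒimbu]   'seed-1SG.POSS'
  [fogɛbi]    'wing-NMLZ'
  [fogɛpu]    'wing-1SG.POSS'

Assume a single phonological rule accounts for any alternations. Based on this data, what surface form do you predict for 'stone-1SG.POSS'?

[xidoŋbu]

The 1SG.POSS suffix surfaces as [-bu] and [-pu], depending on the final segment of the stem.
The NMLZ suffix, which begins with [b], is invariant after every stem; so [b] is not altered by any rule here.
The 1SG.POSS suffix is therefore /-pu/ underlyingly, with post-nasal voicing: voiceless stops become voiced after a nasal.
After 'stone', which ends in a nasal, the suffix surfaces as [-bu], giving [xidoŋbu].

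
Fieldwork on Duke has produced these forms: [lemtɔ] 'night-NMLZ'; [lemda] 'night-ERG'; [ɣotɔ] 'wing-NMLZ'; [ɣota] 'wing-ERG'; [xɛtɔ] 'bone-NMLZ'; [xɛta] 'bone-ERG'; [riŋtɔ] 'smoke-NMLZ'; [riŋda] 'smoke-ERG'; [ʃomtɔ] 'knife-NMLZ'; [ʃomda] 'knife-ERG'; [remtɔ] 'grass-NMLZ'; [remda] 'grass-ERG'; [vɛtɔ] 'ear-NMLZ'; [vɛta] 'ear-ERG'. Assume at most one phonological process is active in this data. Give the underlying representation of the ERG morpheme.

The ERG suffix surfaces as [-da] and [-ta], depending on the final segment of the stem.
By contrast the NMLZ suffix keeps its initial [t] throughout — that segment must be underlying.
The ERG suffix is therefore /-da/ underlyingly, with post-vocalic devoicing: voiced stops become voiceless after a vowel.

/-da/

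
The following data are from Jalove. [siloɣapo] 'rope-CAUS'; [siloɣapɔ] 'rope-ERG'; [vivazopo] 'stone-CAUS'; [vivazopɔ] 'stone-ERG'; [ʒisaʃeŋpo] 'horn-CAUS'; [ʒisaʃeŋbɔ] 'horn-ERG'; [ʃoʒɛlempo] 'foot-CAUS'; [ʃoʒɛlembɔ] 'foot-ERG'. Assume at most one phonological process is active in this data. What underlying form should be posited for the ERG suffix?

/-bɔ/

The ERG suffix surfaces as [-bɔ] and [-pɔ], depending on the final segment of the stem.
By contrast the CAUS suffix keeps its initial [p] throughout — that segment must be underlying.
So the underlying form is /-bɔ/, and voiced stops become voiceless after a vowel.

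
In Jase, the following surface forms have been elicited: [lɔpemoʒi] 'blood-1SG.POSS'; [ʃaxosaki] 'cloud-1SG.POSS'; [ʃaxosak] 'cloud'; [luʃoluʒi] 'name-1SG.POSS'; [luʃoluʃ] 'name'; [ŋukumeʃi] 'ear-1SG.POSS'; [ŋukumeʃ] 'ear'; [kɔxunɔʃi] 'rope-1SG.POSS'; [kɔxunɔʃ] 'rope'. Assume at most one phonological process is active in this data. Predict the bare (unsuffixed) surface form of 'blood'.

'name' shows [ʒ] ~ [ʃ] at the end of the stem ([luʃoluʒi] vs [luʃoluʃ]).
The stem 'ear' ([ŋukumeʃi], [ŋukumeʃ]) shows [ʃ] unchanged in both environments, so [ʃ] cannot be basic with [ʒ] derived before the 1SG.POSS suffix.
The underlying segment must be /ʒ/; voiced obstruents become voiceless word-finally, yielding [ʃ] there.
From [lɔpemoʒi] the stem 'blood' is /lɔpemoʒ/; word-finally this yields [lɔpemoʃ].

[lɔpemoʃ]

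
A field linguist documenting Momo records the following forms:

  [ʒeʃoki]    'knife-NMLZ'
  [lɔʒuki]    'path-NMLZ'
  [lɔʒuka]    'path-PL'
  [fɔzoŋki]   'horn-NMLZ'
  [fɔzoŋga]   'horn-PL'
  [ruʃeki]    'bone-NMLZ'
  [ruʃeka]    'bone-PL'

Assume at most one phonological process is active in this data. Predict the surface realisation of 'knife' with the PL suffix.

The PL suffix surfaces as [-ga] and [-ka], depending on the final segment of the stem.
By contrast the NMLZ suffix keeps its initial [k] throughout — that segment must be underlying.
So the underlying form is /-ga/, and voiced stops become voiceless after a vowel.
After 'knife', which ends in a vowel, the suffix surfaces as [-ka], giving [ʒeʃoka].

[ʒeʃoka]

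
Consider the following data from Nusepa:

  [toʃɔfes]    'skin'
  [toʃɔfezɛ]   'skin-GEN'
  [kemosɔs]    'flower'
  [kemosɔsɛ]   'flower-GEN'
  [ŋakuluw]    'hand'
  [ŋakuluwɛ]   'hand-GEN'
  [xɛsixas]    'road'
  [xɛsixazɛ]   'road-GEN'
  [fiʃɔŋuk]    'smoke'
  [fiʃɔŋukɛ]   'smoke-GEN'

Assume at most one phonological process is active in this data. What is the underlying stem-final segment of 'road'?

'road' shows [s] ~ [z] at the end of the stem ([xɛsixas] vs [xɛsixazɛ]).
The stem 'flower' ([kemosɔs], [kemosɔsɛ]) shows [s] unchanged in both environments, so [s] cannot be basic with [z] derived before the GEN suffix.
The underlying segment must be /z/; voiced obstruents become voiceless word-finally, yielding [s] there.

/z/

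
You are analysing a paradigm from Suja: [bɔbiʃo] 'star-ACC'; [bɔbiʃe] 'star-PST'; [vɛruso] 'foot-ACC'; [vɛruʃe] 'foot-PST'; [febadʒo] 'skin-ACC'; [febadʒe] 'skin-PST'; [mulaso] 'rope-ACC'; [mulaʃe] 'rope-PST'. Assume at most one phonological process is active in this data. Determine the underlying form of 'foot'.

/vɛrus/

The stem for 'foot' ends in [s] in [vɛruso] but [ʃ] in [vɛruʃe].
Compare 'star', with invariant [ʃ] in [bɔbiʃo] and [bɔbiʃe]: an analysis with underlying /ʃ/ and a rule producing [s] before the ACC suffix would wrongly predict alternation here too.
The underlying segment must be /s/; /s/ becomes palato-alveolar [ʃ] before a front vowel, yielding [ʃ] there.
Hence 'foot' is /vɛrus/ underlyingly.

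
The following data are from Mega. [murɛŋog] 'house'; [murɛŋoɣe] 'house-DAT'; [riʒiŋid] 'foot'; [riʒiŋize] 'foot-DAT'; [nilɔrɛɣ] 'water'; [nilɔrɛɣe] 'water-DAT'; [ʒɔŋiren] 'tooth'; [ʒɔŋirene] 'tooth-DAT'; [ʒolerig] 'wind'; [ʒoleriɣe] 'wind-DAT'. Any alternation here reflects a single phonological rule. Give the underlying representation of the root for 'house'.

/murɛŋog/

The stem for 'house' ends in [g] in [murɛŋog] but [ɣ] in [murɛŋoɣe].
But 'water' keeps [ɣ] in both environments ([nilɔrɛɣ], [nilɔrɛɣe]), so there is no rule changing /ɣ/ to [g] in isolation.
So /g/ is underlying, and a rule of intervocalic spirantization — voiced stops become fricatives between vowels — gives [ɣ].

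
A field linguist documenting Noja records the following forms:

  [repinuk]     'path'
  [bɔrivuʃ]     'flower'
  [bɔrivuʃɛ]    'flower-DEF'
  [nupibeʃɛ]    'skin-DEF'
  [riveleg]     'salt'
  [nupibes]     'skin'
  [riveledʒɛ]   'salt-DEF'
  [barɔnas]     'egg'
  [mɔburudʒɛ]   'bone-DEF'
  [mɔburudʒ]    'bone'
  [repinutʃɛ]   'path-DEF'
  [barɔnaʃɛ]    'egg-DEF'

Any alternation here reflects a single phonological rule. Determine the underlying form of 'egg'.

/barɔnas/

In [barɔnas] and [barɔnaʃɛ] the final segment of 'egg' alternates: [s] ~ [ʃ].
But 'flower' keeps [ʃ] in both environments ([bɔrivuʃ], [bɔrivuʃɛ]), so there is no rule changing /ʃ/ to [s] in isolation.
Therefore /s/ is basic and [ʃ] is derived by palatalization before a front vowel (/k/, /g/ and /s/ become palato-alveolar [tʃ], [dʒ] and [ʃ] before a front vowel).
So 'egg' = /barɔnas/.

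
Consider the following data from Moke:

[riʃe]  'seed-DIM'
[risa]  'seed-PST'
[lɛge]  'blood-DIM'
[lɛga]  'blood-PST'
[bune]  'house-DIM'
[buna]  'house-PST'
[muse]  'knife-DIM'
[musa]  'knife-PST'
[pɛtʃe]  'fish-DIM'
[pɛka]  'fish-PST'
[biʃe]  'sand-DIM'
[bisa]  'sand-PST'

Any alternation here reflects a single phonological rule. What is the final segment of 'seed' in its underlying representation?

In [riʃe] and [risa] the final segment of 'seed' alternates: [ʃ] ~ [s].
Compare 'knife', with invariant [s] in [muse] and [musa]: an analysis with underlying /s/ and a rule producing [ʃ] before the DIM suffix would wrongly predict alternation here too.
So /ʃ/ is underlying, and a rule of depalatalization — palato-alveolar /tʃ/ and /ʃ/ become [k] and [s] when no front vowel follows — gives [s].

/ʃ/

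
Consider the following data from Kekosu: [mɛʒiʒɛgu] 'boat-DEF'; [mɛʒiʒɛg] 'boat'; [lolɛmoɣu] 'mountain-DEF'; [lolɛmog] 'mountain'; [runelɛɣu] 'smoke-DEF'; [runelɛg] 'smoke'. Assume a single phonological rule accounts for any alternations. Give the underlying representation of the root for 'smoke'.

In [runelɛɣu] and [runelɛg] the final segment of 'smoke' alternates: [ɣ] ~ [g].
If /g/ were underlying and a rule turned it into [ɣ] before the DEF suffix, 'boat' would also alternate; but it has [g] in both [mɛʒiʒɛgu] and [mɛʒiʒɛg].
So /ɣ/ is underlying, and a rule of word-final hardening — voiced fricatives become stops word-finally — gives [g].
Hence 'smoke' is /runelɛɣ/ underlyingly.

/runelɛɣ/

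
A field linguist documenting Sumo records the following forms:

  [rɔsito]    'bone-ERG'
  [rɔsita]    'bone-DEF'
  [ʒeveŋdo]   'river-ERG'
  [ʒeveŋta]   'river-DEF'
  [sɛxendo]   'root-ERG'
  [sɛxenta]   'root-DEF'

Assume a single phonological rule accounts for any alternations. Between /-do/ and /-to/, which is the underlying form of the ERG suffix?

The ERG morpheme has two allomorphs, [-do] and [-to].
The DEF suffix, which begins with [t], is invariant after every stem; so [t] is not altered by any rule here.
So the underlying form is /-do/, and voiced stops become voiceless after a vowel.

/-do/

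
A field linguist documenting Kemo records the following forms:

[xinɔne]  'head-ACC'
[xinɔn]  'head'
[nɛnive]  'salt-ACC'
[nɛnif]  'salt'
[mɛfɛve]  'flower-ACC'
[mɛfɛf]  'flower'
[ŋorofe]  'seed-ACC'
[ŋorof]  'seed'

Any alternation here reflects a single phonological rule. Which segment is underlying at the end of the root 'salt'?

The root 'salt' surfaces as [nɛnive] and [nɛnif], with a stem-final [v] ~ [f] alternation.
If /f/ were underlying and a rule turned it into [v] before the ACC suffix, 'seed' would also alternate; but it has [f] in both [ŋorofe] and [ŋorof].
The alternation reflects word-final obstruent devoicing: voiced obstruents become voiceless word-finally. /v/ is underlying.

/v/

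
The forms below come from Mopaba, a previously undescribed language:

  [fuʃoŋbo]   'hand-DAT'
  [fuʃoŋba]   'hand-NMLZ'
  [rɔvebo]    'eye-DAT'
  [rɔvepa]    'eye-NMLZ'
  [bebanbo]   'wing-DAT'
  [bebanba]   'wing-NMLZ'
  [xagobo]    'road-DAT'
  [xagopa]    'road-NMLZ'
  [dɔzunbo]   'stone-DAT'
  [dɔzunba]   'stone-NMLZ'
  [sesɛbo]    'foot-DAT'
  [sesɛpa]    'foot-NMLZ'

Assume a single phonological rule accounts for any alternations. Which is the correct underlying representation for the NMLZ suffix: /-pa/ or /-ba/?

/-pa/

The NMLZ morpheme has two allomorphs, [-ba] and [-pa].
The DAT suffix, which begins with [b], is invariant after every stem; so [b] is not altered by any rule here.
The NMLZ suffix is therefore /-pa/ underlyingly, with post-nasal voicing: voiceless stops become voiced after a nasal.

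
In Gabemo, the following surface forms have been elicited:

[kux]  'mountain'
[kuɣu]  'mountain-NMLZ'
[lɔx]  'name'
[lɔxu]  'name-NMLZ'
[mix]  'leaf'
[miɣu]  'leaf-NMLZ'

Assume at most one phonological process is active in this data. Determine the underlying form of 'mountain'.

/kuɣ/

In [kux] and [kuɣu] the final segment of 'mountain' alternates: [x] ~ [ɣ].
If /x/ were underlying and a rule turned it into [ɣ] before the NMLZ suffix, 'name' would also alternate; but it has [x] in both [lɔx] and [lɔxu].
The underlying segment must be /ɣ/; voiced obstruents become voiceless word-finally, yielding [x] there.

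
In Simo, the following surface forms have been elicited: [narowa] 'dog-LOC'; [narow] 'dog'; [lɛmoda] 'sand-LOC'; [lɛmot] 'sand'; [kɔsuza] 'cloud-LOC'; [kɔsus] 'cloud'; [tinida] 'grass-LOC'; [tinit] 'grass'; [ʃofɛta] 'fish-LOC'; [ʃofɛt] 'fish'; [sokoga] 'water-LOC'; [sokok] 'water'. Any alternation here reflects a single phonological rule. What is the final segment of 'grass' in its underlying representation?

The stem for 'grass' ends in [d] in [tinida] but [t] in [tinit].
The stem 'fish' ([ʃofɛta], [ʃofɛt]) shows [t] unchanged in both environments, so [t] cannot be basic with [d] derived before the LOC suffix.
The alternation reflects word-final obstruent devoicing: voiced obstruents become voiceless word-finally. /d/ is underlying.

/d/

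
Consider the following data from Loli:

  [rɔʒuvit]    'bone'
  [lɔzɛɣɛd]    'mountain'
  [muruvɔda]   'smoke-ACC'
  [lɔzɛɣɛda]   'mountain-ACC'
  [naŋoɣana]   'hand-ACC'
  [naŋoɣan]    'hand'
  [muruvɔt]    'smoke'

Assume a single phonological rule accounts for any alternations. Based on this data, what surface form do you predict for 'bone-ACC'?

[rɔʒuvida]

In [muruvɔda] and [muruvɔt] the final segment of 'smoke' alternates: [d] ~ [t].
The stem 'mountain' ([lɔzɛɣɛda], [lɔzɛɣɛd]) shows [d] unchanged in both environments, so [d] cannot be basic with [t] derived in isolation.
The underlying segment must be /t/; voiceless stops become voiced between vowels, yielding [d] there.
The one attested form of 'bone', [rɔʒuvit], shows underlying /rɔʒuvit/. Applying the same rule between vowels gives [rɔʒuvida].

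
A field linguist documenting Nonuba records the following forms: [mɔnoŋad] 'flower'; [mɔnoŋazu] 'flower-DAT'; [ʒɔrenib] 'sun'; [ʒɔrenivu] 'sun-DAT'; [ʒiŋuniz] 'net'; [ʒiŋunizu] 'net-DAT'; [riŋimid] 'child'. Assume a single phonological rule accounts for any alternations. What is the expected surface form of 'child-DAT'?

In [mɔnoŋad] and [mɔnoŋazu] the final segment of 'flower' alternates: [d] ~ [z].
Compare 'net', with invariant [z] in [ʒiŋuniz] and [ʒiŋunizu]: an analysis with underlying /z/ and a rule producing [d] in isolation would wrongly predict alternation here too.
Therefore /d/ is basic and [z] is derived by intervocalic spirantization (voiced stops become fricatives between vowels).
The one attested form of 'child', [riŋimid], shows underlying /riŋimid/. Applying the same rule between vowels gives [riŋimizu].

[riŋimizu]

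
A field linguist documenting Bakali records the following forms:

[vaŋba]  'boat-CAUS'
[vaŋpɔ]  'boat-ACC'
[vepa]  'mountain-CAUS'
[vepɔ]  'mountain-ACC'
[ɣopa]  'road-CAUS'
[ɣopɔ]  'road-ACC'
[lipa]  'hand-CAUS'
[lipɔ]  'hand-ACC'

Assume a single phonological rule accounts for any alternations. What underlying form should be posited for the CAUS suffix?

/-ba/

The CAUS morpheme has two allomorphs, [-ba] and [-pa].
The ACC suffix, which begins with [p], is invariant after every stem; so [p] is not altered by any rule here.
So the underlying form is /-ba/, and voiced stops become voiceless after a vowel.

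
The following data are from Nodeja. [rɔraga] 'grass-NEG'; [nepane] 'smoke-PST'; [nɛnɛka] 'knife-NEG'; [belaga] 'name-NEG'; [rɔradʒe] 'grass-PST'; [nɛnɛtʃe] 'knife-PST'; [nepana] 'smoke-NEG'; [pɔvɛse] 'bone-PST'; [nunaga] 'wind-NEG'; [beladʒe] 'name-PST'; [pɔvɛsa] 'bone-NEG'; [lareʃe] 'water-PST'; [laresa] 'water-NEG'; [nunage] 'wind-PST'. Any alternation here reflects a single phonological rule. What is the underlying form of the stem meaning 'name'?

/beladʒ/

The root 'name' surfaces as [beladʒe] and [belaga], with a stem-final [dʒ] ~ [g] alternation.
But 'wind' keeps [g] in both environments ([nunage], [nunaga]), so there is no rule changing /g/ to [dʒ] before the PST suffix.
Therefore /dʒ/ is basic and [g] is derived by depalatalization (palato-alveolar /tʃ/, /dʒ/ and /ʃ/ become [k], [g] and [s] when no front vowel follows).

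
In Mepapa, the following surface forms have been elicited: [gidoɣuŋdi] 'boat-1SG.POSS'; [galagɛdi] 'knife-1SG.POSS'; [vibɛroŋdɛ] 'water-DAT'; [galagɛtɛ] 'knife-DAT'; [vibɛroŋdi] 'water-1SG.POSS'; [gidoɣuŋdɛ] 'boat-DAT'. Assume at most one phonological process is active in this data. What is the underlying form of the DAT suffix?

/-tɛ/

The DAT suffix surfaces as [-dɛ] and [-tɛ], depending on the final segment of the stem.
By contrast the 1SG.POSS suffix keeps its initial [d] throughout — that segment must be underlying.
So the underlying form is /-tɛ/, and voiceless stops become voiced after a nasal.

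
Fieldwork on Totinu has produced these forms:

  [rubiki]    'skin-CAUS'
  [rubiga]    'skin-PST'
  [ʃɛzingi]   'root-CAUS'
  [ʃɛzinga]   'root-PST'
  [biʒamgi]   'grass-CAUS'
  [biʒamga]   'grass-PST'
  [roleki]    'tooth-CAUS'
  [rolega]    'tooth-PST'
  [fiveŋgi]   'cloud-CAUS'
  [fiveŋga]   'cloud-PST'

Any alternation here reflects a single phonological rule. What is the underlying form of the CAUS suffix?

The CAUS suffix surfaces as [-gi] and [-ki], depending on the final segment of the stem.
The PST suffix, which begins with [g], is invariant after every stem; so [g] is not altered by any rule here.
The CAUS suffix is therefore /-ki/ underlyingly, with post-nasal voicing: voiceless stops become voiced after a nasal.

/-ki/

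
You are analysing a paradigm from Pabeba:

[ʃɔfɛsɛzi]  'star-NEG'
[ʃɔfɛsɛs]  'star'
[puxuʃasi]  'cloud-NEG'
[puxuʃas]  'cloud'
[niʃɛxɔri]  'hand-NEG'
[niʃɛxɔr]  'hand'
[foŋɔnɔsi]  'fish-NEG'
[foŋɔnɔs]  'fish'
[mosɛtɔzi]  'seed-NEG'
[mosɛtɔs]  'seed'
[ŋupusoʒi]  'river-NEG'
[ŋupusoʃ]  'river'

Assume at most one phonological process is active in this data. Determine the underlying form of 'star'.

/ʃɔfɛsɛz/

The root 'star' surfaces as [ʃɔfɛsɛzi] and [ʃɔfɛsɛs], with a stem-final [z] ~ [s] alternation.
Compare 'cloud', with invariant [s] in [puxuʃasi] and [puxuʃas]: an analysis with underlying /s/ and a rule producing [z] before the NEG suffix would wrongly predict alternation here too.
Therefore /z/ is basic and [s] is derived by word-final obstruent devoicing (voiced obstruents become voiceless word-finally).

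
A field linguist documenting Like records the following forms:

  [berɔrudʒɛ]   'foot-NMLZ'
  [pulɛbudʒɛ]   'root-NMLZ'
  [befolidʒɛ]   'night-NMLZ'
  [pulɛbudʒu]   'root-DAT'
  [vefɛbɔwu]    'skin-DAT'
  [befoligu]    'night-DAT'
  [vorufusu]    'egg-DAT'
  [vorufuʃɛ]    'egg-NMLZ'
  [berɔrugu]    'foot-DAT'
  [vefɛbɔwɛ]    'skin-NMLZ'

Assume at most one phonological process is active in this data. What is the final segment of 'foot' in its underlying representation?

The root 'foot' surfaces as [berɔrugu] and [berɔrudʒɛ], with a stem-final [g] ~ [dʒ] alternation.
The stem 'root' ([pulɛbudʒu], [pulɛbudʒɛ]) shows [dʒ] unchanged in both environments, so [dʒ] cannot be basic with [g] derived before the DAT suffix.
The underlying segment must be /g/; /g/ and /s/ become palato-alveolar [dʒ] and [ʃ] before a front vowel, yielding [dʒ] there.

/g/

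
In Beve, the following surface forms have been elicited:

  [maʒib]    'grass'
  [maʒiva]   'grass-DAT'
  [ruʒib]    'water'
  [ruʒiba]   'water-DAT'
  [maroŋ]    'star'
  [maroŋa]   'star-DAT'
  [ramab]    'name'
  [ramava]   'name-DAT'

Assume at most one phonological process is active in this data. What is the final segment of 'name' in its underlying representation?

/v/

'name' shows [b] ~ [v] at the end of the stem ([ramab] vs [ramava]).
The stem 'water' ([ruʒib], [ruʒiba]) shows [b] unchanged in both environments, so [b] cannot be basic with [v] derived before the DAT suffix.
The underlying segment must be /v/; voiced fricatives become stops word-finally, yielding [b] there.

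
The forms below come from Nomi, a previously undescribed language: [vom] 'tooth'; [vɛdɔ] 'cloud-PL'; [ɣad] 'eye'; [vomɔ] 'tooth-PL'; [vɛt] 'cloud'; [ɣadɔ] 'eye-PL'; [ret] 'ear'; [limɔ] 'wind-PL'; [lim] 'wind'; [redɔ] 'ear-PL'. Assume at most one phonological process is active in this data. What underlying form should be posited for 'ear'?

The root 'ear' surfaces as [redɔ] and [ret], with a stem-final [d] ~ [t] alternation.
The stem 'eye' ([ɣadɔ], [ɣad]) shows [d] unchanged in both environments, so [d] cannot be basic with [t] derived in isolation.
Therefore /t/ is basic and [d] is derived by intervocalic voicing (voiceless stops become voiced between vowels).
So 'ear' = /ret/.

/ret/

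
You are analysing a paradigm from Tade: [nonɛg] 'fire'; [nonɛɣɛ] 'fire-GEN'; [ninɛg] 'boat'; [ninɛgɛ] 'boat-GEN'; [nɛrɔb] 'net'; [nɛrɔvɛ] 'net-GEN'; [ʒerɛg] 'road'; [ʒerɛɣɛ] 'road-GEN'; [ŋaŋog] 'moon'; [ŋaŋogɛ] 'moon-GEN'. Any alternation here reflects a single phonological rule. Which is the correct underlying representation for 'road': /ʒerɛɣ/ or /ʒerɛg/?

/ʒerɛɣ/

The root 'road' surfaces as [ʒerɛg] and [ʒerɛɣɛ], with a stem-final [g] ~ [ɣ] alternation.
Compare 'moon', with invariant [g] in [ŋaŋog] and [ŋaŋogɛ]: an analysis with underlying /g/ and a rule producing [ɣ] before the GEN suffix would wrongly predict alternation here too.
Therefore /ɣ/ is basic and [g] is derived by word-final hardening (voiced fricatives become stops word-finally).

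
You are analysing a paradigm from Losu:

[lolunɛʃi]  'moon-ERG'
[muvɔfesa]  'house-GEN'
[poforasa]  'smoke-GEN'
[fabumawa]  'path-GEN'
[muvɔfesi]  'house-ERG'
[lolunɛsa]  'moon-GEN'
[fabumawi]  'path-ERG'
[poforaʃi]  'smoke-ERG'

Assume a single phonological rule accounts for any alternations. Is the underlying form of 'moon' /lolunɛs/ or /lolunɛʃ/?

/lolunɛʃ/

The root 'moon' surfaces as [lolunɛsa] and [lolunɛʃi], with a stem-final [s] ~ [ʃ] alternation.
But 'house' keeps [s] in both environments ([muvɔfesa], [muvɔfesi]), so there is no rule changing /s/ to [ʃ] before the ERG suffix.
The underlying segment must be /ʃ/; palato-alveolar /ʃ/ becomes [s] when no front vowel follows, yielding [s] there.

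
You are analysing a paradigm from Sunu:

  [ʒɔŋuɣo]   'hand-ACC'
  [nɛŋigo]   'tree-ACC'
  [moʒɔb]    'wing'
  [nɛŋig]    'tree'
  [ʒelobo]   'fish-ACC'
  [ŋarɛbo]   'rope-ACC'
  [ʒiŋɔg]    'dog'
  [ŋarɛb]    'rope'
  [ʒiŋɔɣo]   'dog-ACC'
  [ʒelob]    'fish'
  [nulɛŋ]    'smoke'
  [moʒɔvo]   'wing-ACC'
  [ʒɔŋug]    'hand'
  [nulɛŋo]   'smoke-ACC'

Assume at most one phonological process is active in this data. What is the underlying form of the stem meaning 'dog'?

In [ʒiŋɔɣo] and [ʒiŋɔg] the final segment of 'dog' alternates: [ɣ] ~ [g].
The stem 'tree' ([nɛŋigo], [nɛŋig]) shows [g] unchanged in both environments, so [g] cannot be basic with [ɣ] derived before the ACC suffix.
The alternation reflects word-final hardening: voiced fricatives become stops word-finally. /ɣ/ is underlying.

/ʒiŋɔɣ/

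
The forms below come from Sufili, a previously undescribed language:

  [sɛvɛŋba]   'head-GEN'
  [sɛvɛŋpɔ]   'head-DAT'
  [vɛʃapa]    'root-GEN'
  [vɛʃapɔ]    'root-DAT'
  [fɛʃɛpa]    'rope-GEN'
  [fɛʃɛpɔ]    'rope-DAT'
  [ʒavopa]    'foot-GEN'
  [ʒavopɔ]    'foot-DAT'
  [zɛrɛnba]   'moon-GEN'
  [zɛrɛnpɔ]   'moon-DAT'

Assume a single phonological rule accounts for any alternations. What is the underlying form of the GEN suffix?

/-ba/

The GEN morpheme has two allomorphs, [-ba] and [-pa].
By contrast the DAT suffix keeps its initial [p] throughout — that segment must be underlying.
So the underlying form is /-ba/, and voiced stops become voiceless after a vowel.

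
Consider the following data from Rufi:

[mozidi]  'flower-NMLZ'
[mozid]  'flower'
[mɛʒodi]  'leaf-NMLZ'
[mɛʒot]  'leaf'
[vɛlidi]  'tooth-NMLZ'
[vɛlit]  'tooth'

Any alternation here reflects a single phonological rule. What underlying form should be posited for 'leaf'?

'leaf' shows [d] ~ [t] at the end of the stem ([mɛʒodi] vs [mɛʒot]).
Compare 'flower', with invariant [d] in [mozidi] and [mozid]: an analysis with underlying /d/ and a rule producing [t] in isolation would wrongly predict alternation here too.
The underlying segment must be /t/; voiceless stops become voiced between vowels, yielding [d] there.

/mɛʒot/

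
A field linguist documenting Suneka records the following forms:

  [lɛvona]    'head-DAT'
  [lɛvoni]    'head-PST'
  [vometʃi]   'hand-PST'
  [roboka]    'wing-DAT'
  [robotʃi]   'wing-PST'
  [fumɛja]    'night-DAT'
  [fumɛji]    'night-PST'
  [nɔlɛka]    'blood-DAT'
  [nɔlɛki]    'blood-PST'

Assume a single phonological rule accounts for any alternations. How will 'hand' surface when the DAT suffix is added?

The stem for 'wing' ends in [k] in [roboka] but [tʃ] in [robotʃi].
If /k/ were underlying and a rule turned it into [tʃ] before the PST suffix, 'blood' would also alternate; but it has [k] in both [nɔlɛka] and [nɔlɛki].
Therefore /tʃ/ is basic and [k] is derived by depalatalization (palato-alveolar /tʃ/ becomes [k] when no front vowel follows).
The one attested form of 'hand', [vometʃi], shows underlying /vometʃ/. Applying the same rule when no front vowel follows gives [vomeka].

[vomeka]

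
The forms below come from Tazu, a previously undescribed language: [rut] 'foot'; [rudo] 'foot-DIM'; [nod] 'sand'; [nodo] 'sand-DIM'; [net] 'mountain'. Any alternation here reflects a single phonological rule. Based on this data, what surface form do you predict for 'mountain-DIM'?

'foot' shows [t] ~ [d] at the end of the stem ([rut] vs [rudo]).
The stem 'sand' ([nod], [nodo]) shows [d] unchanged in both environments, so [d] cannot be basic with [t] derived in isolation.
Therefore /t/ is basic and [d] is derived by intervocalic voicing (voiceless stops become voiced between vowels).
The one attested form of 'mountain', [net], shows underlying /net/. Applying the same rule between vowels gives [nedo].

[nedo]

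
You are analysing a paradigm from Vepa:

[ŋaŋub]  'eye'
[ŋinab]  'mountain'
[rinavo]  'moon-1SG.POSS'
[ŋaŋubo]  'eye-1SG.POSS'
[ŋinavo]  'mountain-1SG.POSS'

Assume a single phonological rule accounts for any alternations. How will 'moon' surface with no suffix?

[rinab]

'mountain' shows [b] ~ [v] at the end of the stem ([ŋinab] vs [ŋinavo]).
If /b/ were underlying and a rule turned it into [v] before the 1SG.POSS suffix, 'eye' would also alternate; but it has [b] in both [ŋaŋub] and [ŋaŋubo].
The underlying segment must be /v/; voiced fricatives become stops word-finally, yielding [b] there.
The one attested form of 'moon', [rinavo], shows underlying /rinav/. Applying the same rule word-finally gives [rinab].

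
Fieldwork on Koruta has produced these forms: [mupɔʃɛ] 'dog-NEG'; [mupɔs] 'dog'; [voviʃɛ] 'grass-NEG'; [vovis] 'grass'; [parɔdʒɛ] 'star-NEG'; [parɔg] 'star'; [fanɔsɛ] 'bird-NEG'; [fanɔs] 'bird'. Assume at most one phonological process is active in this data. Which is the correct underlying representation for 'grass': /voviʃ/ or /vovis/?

/voviʃ/

In [voviʃɛ] and [vovis] the final segment of 'grass' alternates: [ʃ] ~ [s].
But 'bird' keeps [s] in both environments ([fanɔsɛ], [fanɔs]), so there is no rule changing /s/ to [ʃ] before the NEG suffix.
The alternation reflects depalatalization: palato-alveolar /dʒ/ and /ʃ/ become [g] and [s] when no front vowel follows. /ʃ/ is underlying.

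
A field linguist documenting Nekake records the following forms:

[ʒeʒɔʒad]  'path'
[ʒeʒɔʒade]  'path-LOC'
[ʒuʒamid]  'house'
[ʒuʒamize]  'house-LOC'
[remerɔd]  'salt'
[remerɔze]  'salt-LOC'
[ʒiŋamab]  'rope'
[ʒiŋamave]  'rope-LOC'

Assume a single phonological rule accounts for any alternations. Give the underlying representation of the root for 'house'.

The stem for 'house' ends in [d] in [ʒuʒamid] but [z] in [ʒuʒamize].
If /d/ were underlying and a rule turned it into [z] before the LOC suffix, 'path' would also alternate; but it has [d] in both [ʒeʒɔʒad] and [ʒeʒɔʒade].
The alternation reflects word-final hardening: voiced fricatives become stops word-finally. /z/ is underlying.
The underlying form of 'house' is therefore /ʒuʒamiz/.

/ʒuʒamiz/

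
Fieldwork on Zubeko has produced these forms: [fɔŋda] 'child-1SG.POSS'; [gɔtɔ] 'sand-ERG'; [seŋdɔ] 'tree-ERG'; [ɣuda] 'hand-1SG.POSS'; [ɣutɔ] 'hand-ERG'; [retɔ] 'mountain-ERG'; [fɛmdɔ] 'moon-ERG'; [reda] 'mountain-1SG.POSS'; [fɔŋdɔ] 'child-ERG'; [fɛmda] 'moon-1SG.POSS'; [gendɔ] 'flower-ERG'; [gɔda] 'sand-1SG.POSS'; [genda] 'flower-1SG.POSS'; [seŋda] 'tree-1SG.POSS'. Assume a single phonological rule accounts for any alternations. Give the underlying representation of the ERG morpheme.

The ERG suffix surfaces as [-dɔ] and [-tɔ], depending on the final segment of the stem.
By contrast the 1SG.POSS suffix keeps its initial [d] throughout — that segment must be underlying.
So the underlying form is /-tɔ/, and voiceless stops become voiced after a nasal.

/-tɔ/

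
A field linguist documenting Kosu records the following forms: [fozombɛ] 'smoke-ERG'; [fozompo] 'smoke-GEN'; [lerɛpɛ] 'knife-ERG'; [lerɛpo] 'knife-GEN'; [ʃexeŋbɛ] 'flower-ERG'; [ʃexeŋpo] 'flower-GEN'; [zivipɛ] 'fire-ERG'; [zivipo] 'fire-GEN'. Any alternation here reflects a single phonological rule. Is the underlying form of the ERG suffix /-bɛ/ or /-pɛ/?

The ERG morpheme has two allomorphs, [-bɛ] and [-pɛ].
The GEN suffix, which begins with [p], is invariant after every stem; so [p] is not altered by any rule here.
The ERG suffix is therefore /-bɛ/ underlyingly, with post-vocalic devoicing: voiced stops become voiceless after a vowel.

/-bɛ/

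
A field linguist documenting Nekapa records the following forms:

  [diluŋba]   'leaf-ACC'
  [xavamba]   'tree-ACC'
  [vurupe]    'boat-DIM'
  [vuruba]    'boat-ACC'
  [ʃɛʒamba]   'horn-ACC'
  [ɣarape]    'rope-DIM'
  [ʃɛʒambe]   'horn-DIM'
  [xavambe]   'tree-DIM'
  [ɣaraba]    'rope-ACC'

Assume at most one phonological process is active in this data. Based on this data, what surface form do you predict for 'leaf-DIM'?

The DIM morpheme has two allomorphs, [-be] and [-pe].
The ACC suffix, which begins with [b], is invariant after every stem; so [b] is not altered by any rule here.
So the underlying form is /-pe/, and voiceless stops become voiced after a nasal.
After 'leaf', which ends in a nasal, the suffix surfaces as [-be], giving [diluŋbe].

[diluŋbe]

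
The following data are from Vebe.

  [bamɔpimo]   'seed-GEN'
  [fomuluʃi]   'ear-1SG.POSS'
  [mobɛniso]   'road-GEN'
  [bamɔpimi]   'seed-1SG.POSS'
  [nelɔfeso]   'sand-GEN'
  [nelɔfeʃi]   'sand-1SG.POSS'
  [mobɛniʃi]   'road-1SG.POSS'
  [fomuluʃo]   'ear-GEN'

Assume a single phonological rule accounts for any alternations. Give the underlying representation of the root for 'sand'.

The root 'sand' surfaces as [nelɔfeʃi] and [nelɔfeso], with a stem-final [ʃ] ~ [s] alternation.
The stem 'ear' ([fomuluʃi], [fomuluʃo]) shows [ʃ] unchanged in both environments, so [ʃ] cannot be basic with [s] derived before the GEN suffix.
Therefore /s/ is basic and [ʃ] is derived by palatalization before a front vowel (/s/ becomes palato-alveolar [ʃ] before a front vowel).

/nelɔfes/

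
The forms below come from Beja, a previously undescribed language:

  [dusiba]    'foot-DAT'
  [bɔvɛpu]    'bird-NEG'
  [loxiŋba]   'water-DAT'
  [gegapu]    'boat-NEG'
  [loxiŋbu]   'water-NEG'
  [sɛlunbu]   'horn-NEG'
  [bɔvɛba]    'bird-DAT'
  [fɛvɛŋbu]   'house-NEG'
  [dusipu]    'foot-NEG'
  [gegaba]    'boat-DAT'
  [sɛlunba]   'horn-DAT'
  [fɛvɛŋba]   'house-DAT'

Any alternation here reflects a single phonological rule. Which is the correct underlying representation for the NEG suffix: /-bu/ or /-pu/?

/-pu/

The NEG suffix surfaces as [-bu] and [-pu], depending on the final segment of the stem.
By contrast the DAT suffix keeps its initial [b] throughout — that segment must be underlying.
The NEG suffix is therefore /-pu/ underlyingly, with post-nasal voicing: voiceless stops become voiced after a nasal.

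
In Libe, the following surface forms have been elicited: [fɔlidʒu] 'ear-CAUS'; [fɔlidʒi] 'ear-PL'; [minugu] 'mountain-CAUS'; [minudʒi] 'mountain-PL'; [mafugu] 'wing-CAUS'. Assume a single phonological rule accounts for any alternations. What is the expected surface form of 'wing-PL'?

[mafudʒi]

The root 'mountain' surfaces as [minugu] and [minudʒi], with a stem-final [g] ~ [dʒ] alternation.
Compare 'ear', with invariant [dʒ] in [fɔlidʒu] and [fɔlidʒi]: an analysis with underlying /dʒ/ and a rule producing [g] before the CAUS suffix would wrongly predict alternation here too.
The alternation reflects palatalization before a front vowel: /g/ becomes palato-alveolar [dʒ] before a front vowel. /g/ is underlying.
The one attested form of 'wing', [mafugu], shows underlying /mafug/. Applying the same rule before a front vowel gives [mafudʒi].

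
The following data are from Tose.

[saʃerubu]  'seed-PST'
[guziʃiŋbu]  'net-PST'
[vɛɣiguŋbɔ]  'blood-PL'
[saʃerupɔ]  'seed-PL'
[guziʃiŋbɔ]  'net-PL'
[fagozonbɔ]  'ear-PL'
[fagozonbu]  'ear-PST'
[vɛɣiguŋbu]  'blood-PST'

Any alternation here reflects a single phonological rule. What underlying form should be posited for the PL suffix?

The PL morpheme has two allomorphs, [-bɔ] and [-pɔ].
The PST suffix, which begins with [b], is invariant after every stem; so [b] is not altered by any rule here.
So the underlying form is /-pɔ/, and voiceless stops become voiced after a nasal.

/-pɔ/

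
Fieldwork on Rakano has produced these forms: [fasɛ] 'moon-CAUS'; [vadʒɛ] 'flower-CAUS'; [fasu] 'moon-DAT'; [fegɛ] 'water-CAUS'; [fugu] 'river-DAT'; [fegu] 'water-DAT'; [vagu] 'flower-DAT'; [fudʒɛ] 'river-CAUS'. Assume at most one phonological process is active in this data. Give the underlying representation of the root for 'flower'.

/vadʒ/

The stem for 'flower' ends in [dʒ] in [vadʒɛ] but [g] in [vagu].
But 'water' keeps [g] in both environments ([fegɛ], [fegu]), so there is no rule changing /g/ to [dʒ] before the CAUS suffix.
The alternation reflects depalatalization: palato-alveolar /dʒ/ becomes [g] when no front vowel follows. /dʒ/ is underlying.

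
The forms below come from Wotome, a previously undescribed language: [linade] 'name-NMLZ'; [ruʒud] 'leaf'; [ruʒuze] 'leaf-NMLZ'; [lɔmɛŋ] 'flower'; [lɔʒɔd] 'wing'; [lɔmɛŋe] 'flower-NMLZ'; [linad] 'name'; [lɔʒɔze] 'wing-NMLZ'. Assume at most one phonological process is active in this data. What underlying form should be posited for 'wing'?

The stem for 'wing' ends in [z] in [lɔʒɔze] but [d] in [lɔʒɔd].
The stem 'name' ([linade], [linad]) shows [d] unchanged in both environments, so [d] cannot be basic with [z] derived before the NMLZ suffix.
Therefore /z/ is basic and [d] is derived by word-final hardening (voiced fricatives become stops word-finally).
Hence 'wing' is /lɔʒɔz/ underlyingly.

/lɔʒɔz/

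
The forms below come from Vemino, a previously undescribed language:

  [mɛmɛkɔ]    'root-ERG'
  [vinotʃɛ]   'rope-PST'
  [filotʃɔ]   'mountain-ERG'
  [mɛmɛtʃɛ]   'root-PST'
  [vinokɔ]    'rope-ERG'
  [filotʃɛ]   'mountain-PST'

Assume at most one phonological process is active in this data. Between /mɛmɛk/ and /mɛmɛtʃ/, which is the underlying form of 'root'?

The stem for 'root' ends in [k] in [mɛmɛkɔ] but [tʃ] in [mɛmɛtʃɛ].
But 'mountain' keeps [tʃ] in both environments ([filotʃɔ], [filotʃɛ]), so there is no rule changing /tʃ/ to [k] before the ERG suffix.
The alternation reflects palatalization before a front vowel: /k/ becomes palato-alveolar [tʃ] before a front vowel. /k/ is underlying.

/mɛmɛk/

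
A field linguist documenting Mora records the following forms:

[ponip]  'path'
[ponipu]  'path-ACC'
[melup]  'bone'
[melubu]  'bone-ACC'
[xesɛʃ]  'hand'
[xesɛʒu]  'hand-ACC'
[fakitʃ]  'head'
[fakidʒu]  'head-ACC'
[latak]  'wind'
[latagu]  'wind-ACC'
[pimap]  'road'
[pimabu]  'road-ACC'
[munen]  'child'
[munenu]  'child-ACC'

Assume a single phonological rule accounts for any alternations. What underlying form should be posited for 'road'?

The stem for 'road' ends in [p] in [pimap] but [b] in [pimabu].
The stem 'path' ([ponip], [ponipu]) shows [p] unchanged in both environments, so [p] cannot be basic with [b] derived before the ACC suffix.
The underlying segment must be /b/; voiced obstruents become voiceless word-finally, yielding [p] there.

/pimab/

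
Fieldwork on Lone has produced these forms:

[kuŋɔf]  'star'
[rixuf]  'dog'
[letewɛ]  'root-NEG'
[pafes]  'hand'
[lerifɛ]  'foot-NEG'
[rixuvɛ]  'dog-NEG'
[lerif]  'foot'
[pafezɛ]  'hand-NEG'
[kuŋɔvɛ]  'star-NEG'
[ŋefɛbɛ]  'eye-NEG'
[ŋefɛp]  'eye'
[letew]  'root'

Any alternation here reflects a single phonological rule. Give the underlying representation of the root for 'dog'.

/rixuv/

In [rixuf] and [rixuvɛ] the final segment of 'dog' alternates: [f] ~ [v].
Compare 'foot', with invariant [f] in [lerif] and [lerifɛ]: an analysis with underlying /f/ and a rule producing [v] before the NEG suffix would wrongly predict alternation here too.
Therefore /v/ is basic and [f] is derived by word-final obstruent devoicing (voiced obstruents become voiceless word-finally).
Hence 'dog' is /rixuv/ underlyingly.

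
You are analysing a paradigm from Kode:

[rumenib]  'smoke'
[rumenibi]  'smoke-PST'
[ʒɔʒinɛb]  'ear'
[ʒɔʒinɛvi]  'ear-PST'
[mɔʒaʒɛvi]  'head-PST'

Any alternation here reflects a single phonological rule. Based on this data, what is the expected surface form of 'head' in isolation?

[mɔʒaʒɛb]

'ear' shows [v] ~ [b] at the end of the stem ([ʒɔʒinɛvi] vs [ʒɔʒinɛb]).
But 'smoke' keeps [b] in both environments ([rumenibi], [rumenib]), so there is no rule changing /b/ to [v] before the PST suffix.
Therefore /v/ is basic and [b] is derived by word-final hardening (voiced fricatives become stops word-finally).
From [mɔʒaʒɛvi] the stem 'head' is /mɔʒaʒɛv/; word-finally this yields [mɔʒaʒɛb].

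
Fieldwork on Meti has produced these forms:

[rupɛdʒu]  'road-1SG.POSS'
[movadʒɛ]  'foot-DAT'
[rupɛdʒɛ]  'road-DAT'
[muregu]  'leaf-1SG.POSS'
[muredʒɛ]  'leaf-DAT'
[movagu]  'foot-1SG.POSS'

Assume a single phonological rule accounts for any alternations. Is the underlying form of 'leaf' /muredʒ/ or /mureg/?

/mureg/

The root 'leaf' surfaces as [muregu] and [muredʒɛ], with a stem-final [g] ~ [dʒ] alternation.
If /dʒ/ were underlying and a rule turned it into [g] before the 1SG.POSS suffix, 'road' would also alternate; but it has [dʒ] in both [rupɛdʒu] and [rupɛdʒɛ].
Therefore /g/ is basic and [dʒ] is derived by palatalization before a front vowel (/g/ becomes palato-alveolar [dʒ] before a front vowel).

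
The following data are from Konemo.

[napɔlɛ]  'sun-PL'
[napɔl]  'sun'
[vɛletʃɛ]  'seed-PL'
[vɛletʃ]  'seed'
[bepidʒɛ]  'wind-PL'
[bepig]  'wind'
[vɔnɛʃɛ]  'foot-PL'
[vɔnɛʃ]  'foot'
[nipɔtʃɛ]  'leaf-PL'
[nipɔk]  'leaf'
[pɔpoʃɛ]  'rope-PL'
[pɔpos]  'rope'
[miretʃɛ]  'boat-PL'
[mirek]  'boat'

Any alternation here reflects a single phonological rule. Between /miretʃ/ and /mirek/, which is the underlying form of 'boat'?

In [miretʃɛ] and [mirek] the final segment of 'boat' alternates: [tʃ] ~ [k].
Compare 'seed', with invariant [tʃ] in [vɛletʃɛ] and [vɛletʃ]: an analysis with underlying /tʃ/ and a rule producing [k] in isolation would wrongly predict alternation here too.
The alternation reflects palatalization before a front vowel: /k/, /g/ and /s/ become palato-alveolar [tʃ], [dʒ] and [ʃ] before a front vowel. /k/ is underlying.

/mirek/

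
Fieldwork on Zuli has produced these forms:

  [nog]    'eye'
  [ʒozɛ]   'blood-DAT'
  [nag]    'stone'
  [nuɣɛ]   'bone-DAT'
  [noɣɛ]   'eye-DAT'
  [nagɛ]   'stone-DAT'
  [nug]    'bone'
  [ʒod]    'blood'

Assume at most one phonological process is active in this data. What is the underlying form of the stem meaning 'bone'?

/nuɣ/

The root 'bone' surfaces as [nuɣɛ] and [nug], with a stem-final [ɣ] ~ [g] alternation.
If /g/ were underlying and a rule turned it into [ɣ] before the DAT suffix, 'stone' would also alternate; but it has [g] in both [nagɛ] and [nag].
The alternation reflects word-final hardening: voiced fricatives become stops word-finally. /ɣ/ is underlying.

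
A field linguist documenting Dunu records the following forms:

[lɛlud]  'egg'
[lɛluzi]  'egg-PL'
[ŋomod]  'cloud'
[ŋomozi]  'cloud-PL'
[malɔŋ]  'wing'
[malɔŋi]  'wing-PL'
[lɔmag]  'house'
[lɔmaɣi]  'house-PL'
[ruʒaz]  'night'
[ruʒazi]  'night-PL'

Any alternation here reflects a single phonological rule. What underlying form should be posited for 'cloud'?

/ŋomod/

In [ŋomod] and [ŋomozi] the final segment of 'cloud' alternates: [d] ~ [z].
The stem 'night' ([ruʒaz], [ruʒazi]) shows [z] unchanged in both environments, so [z] cannot be basic with [d] derived in isolation.
The underlying segment must be /d/; voiced stops become fricatives between vowels, yielding [z] there.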